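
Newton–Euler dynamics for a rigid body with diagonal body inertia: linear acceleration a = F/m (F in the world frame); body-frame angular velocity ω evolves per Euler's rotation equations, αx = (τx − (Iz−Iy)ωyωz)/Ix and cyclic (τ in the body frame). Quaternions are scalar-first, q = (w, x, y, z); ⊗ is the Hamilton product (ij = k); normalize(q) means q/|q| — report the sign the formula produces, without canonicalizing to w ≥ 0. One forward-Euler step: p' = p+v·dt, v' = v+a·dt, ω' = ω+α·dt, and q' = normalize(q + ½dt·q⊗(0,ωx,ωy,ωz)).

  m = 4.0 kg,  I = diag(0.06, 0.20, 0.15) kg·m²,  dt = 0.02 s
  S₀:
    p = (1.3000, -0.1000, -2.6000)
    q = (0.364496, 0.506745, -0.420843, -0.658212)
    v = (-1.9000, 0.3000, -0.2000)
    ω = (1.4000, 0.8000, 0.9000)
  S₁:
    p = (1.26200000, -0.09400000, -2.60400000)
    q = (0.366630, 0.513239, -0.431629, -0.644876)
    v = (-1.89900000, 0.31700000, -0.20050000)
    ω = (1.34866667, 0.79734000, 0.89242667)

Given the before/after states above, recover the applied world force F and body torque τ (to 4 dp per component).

F = (0.2000, 3.4000, -0.1000)
τ = (-0.1900, -0.1400, 0.1000)

velocity change Δv = (0.00100000, 0.01700000, -0.00050000)
F = m·Δv/dt = (0.2000, 3.4000, -0.1000)
Δω = ω₁−ω₀ = (-0.05133333, -0.00266000, -0.00757333)
I·α + gyro = (-0.1900, -0.1400, 0.1000)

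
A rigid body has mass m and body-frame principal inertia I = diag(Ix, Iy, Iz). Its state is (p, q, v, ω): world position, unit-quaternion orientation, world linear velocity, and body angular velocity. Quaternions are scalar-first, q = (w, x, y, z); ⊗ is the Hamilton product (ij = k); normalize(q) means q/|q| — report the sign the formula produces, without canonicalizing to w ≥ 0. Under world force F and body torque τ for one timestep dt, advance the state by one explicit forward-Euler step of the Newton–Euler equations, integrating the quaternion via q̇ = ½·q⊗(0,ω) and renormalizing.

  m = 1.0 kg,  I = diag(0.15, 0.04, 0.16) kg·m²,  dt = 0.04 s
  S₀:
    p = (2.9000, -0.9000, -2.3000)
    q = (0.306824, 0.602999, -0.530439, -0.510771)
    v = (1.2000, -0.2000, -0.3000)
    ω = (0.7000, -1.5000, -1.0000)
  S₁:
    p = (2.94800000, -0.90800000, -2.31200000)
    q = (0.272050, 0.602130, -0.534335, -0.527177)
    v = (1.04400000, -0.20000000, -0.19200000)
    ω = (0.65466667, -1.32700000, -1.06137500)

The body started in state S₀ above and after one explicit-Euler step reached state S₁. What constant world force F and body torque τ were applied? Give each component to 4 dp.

Δω = ω₁−ω₀ = (-0.04533333, 0.17300000, -0.06137500)
I·α + gyro = (0.0100, 0.1800, -0.1300)
v₁ − v₀ = (-0.15600000, 0.00000000, 0.10800000)
m·(v₁−v₀)/dt = (-3.9000, 0.0000, 2.7000)

F = (-3.9000, 0.0000, 2.7000)
τ = (0.0100, 0.1800, -0.1300)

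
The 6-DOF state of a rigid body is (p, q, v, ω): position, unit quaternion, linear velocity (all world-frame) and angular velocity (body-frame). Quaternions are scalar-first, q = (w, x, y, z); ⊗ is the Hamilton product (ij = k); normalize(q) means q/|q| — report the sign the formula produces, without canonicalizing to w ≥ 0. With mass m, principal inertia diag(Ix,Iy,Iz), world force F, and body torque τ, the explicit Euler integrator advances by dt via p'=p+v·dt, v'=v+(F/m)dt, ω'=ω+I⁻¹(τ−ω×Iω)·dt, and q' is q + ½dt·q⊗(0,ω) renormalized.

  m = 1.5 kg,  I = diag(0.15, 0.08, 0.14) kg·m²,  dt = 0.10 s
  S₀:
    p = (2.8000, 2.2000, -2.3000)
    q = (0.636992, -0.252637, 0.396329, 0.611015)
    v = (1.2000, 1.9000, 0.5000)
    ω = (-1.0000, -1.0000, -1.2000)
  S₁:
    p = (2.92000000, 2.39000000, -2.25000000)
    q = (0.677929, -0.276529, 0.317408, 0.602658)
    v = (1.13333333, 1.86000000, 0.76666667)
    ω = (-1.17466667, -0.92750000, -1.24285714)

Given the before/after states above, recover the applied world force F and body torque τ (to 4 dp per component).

F = (-1.0000, -0.6000, 4.0000)
τ = (-0.1900, 0.0700, -0.1300)

Δv = v₁−v₀ = (-0.06666667, -0.04000000, 0.26666667)
m·(v₁−v₀)/dt = (-1.0000, -0.6000, 4.0000)
ω₁ − ω₀ = (-0.17466667, 0.07250000, -0.04285714)
applied torque τ = (-0.1900, 0.0700, -0.1300)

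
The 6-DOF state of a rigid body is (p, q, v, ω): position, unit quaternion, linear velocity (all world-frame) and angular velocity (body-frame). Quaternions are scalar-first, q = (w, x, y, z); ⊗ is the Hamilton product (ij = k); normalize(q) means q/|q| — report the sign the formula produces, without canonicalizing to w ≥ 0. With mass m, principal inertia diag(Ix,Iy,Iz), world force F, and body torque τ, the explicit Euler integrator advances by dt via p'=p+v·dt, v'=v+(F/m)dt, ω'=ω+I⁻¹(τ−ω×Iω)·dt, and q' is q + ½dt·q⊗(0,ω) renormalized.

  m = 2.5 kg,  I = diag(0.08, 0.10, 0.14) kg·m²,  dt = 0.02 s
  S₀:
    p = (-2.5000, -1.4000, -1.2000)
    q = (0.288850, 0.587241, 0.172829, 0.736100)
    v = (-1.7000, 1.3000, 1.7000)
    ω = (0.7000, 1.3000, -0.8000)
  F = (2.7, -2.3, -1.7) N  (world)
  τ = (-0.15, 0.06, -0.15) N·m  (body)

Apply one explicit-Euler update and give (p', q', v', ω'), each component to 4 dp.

a = F/m = (1.0800, -0.9200, -0.6800)
p' = p + v·dt = (-2.5340, -1.3740, -1.1660)
v' = v + a·dt = (-1.6784, 1.2816, 1.6864)
ω×(Iω) gyroscopic = (-0.0416, 0.0336, 0.0182)
α = I⁻¹(τ − ω×Iω) = (-1.3550, 0.2640, -1.2014)
new body rate ω' = (0.6729, 1.3053, -0.8240)
2q̇ = q⊗(0,ω) = (-0.0468664, -0.8929982, 1.3605678, 0.4113530)
q + ½dt·q⊗(0,ω), renormalized = (0.2883, 0.5782, 0.1864, 0.7401)

p' = (-2.5340, -1.3740, -1.1660)
q' = (0.2883, 0.5782, 0.1864, 0.7401)
v' = (-1.6784, 1.2816, 1.6864)
ω' = (0.6729, 1.3053, -0.8240)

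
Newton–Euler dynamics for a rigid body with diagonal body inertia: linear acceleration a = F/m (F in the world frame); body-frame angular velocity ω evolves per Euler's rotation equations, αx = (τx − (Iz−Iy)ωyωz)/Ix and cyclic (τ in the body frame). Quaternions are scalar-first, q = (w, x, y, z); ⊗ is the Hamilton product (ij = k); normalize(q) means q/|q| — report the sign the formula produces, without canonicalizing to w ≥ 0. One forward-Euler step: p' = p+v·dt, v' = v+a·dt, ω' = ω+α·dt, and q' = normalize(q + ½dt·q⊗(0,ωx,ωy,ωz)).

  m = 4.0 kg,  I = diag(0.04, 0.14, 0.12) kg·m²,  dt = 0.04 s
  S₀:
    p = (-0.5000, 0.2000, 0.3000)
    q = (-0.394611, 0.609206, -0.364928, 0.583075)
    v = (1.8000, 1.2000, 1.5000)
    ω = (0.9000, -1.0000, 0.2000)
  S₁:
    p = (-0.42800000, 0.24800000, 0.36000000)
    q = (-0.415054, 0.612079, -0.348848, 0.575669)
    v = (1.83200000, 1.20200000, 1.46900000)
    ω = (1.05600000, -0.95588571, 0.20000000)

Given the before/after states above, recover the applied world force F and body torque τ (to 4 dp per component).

F = (3.2000, 0.2000, -3.1000)
τ = (0.1600, 0.1400, -0.0900)

v₁ − v₀ = (0.03200000, 0.00200000, -0.03100000)
applied force F = (3.2000, 0.2000, -3.1000)
Δω = ω₁−ω₀ = (0.15600000, 0.04411429, 0.00000000)
applied torque τ = (0.1600, 0.1400, -0.0900)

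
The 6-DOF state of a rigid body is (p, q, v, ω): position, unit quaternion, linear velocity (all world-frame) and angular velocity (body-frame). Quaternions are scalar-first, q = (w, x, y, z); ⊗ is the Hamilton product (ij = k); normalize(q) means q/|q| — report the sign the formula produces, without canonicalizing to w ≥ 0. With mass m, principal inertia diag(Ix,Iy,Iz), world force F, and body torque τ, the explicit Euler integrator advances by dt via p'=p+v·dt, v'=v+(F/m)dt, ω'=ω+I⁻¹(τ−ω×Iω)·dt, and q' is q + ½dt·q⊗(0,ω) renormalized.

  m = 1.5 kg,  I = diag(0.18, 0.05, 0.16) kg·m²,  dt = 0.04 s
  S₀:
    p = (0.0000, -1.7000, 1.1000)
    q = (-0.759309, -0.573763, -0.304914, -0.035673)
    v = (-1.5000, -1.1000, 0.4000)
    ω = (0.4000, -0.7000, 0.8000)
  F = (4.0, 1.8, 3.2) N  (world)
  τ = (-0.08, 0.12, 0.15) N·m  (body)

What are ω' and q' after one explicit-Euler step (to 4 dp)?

ω' = (0.3959, -0.6091, 0.8284)
q' = (-0.7582, -0.5851, -0.2853, -0.0373)

α = I⁻¹(τ − ω×Iω) = (-0.1022, 2.2720, 0.7100)
new body rate ω' = (0.3959, -0.6091, 0.8284)
2q̇ = q⊗(0,ω) = (0.0446038, -0.5726259, 0.9762575, -0.0838475)
q + ½dt·q⊗(0,ω), renormalized = (-0.7582, -0.5851, -0.2853, -0.0373)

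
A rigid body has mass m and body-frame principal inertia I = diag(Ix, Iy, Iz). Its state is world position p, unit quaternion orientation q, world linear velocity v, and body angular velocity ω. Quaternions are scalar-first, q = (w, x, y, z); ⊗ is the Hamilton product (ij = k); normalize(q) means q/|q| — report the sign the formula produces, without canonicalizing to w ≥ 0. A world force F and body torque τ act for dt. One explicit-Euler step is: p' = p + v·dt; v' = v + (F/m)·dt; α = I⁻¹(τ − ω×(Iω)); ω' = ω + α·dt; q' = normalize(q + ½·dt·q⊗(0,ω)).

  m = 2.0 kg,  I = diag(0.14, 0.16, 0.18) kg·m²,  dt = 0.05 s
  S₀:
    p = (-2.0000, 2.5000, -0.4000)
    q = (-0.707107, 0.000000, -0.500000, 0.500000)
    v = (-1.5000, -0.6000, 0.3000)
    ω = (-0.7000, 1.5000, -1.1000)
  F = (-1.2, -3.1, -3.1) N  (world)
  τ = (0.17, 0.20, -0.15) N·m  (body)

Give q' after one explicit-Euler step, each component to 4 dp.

Hamilton product q⊗(0,ω) = (1.3000000, 0.2949749, -1.4106605, 0.4278177)
updated quaternion q' = (-0.6738, 0.0074, -0.5346, 0.5101)

q' = (-0.6738, 0.0074, -0.5346, 0.5101)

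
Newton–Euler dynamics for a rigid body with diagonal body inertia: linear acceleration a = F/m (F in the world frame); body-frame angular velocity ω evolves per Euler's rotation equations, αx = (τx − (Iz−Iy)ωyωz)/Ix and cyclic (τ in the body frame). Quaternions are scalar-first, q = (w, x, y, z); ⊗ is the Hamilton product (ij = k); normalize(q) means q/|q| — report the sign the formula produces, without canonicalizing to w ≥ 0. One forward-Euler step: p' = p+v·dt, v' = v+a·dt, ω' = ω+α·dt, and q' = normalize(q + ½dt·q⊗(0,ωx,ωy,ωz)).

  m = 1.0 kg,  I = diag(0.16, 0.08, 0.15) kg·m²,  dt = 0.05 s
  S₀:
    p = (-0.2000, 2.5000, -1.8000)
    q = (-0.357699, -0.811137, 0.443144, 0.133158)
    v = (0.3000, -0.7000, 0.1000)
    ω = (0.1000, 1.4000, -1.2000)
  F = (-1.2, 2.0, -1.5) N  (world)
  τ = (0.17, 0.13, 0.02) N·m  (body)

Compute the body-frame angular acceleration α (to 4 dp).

α = (1.7975, 1.6400, 0.2080)

precession coupling ω×(Iω) = (-0.1176, -0.0012, -0.0112)
(τ − ω×Iω)/I = (1.7975, 1.6400, 0.2080)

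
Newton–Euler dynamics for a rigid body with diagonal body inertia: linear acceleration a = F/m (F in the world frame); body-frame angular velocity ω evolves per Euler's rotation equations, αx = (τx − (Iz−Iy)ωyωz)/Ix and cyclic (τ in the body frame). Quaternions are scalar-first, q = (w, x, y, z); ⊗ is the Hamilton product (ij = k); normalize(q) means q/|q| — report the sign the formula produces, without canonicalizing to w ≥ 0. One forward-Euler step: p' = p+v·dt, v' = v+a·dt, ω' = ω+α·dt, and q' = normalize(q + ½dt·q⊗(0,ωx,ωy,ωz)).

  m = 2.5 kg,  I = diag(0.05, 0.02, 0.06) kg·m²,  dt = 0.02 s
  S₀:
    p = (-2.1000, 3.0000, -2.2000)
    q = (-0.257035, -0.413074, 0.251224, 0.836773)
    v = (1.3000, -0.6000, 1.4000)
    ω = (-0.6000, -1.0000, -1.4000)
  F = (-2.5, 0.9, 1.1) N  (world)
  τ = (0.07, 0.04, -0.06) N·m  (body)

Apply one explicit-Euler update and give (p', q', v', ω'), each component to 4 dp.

p' = (-2.0740, 2.9880, -2.1720)
q' = (-0.2452, -0.4066, 0.2430, 0.8459)
v' = (1.2800, -0.5928, 1.4088)
ω' = (-0.5944, -0.9516, -1.4140)

precession coupling ω×(Iω) = (0.0560, -0.0084, -0.0180)
(τ − ω×Iω)/I = (0.2800, 2.4200, -0.7000)
ω + α·dt = (-0.5944, -0.9516, -1.4140)
Hamilton product q⊗(0,ω) = (1.1748618, 0.6392804, -0.8233324, 0.9236574)
q' = normalize(q + ½dt·q⊗(0,ω)) = (-0.2452, -0.4066, 0.2430, 0.8459)
p' = p + v·dt = (-2.0740, 2.9880, -2.1720)
v' = v + a·dt = (1.2800, -0.5928, 1.4088)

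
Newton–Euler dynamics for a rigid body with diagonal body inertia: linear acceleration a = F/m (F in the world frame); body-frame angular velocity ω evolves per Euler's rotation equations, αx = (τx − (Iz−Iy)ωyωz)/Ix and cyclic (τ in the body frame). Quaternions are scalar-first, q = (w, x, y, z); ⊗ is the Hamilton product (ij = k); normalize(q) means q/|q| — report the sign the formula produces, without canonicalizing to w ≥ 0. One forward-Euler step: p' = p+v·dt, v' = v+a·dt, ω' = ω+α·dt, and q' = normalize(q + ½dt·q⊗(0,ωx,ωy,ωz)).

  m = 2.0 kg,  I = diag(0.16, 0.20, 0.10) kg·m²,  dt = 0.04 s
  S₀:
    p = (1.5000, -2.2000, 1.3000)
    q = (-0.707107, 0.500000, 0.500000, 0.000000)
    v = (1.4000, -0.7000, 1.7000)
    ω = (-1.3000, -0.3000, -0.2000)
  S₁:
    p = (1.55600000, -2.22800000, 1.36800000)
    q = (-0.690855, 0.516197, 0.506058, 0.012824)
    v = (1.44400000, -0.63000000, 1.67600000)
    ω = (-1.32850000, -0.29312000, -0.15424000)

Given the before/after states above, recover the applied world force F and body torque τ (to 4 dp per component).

F = (2.2000, 3.5000, -1.2000)
τ = (-0.1200, 0.0500, 0.1300)

ω₁ − ω₀ = (-0.02850000, 0.00688000, 0.04576000)
precession coupling = (-0.0060, 0.0156, 0.0156)
τ = I·(Δω/dt) + ω₀×(Iω₀) = (-0.1200, 0.0500, 0.1300)
v₁ − v₀ = (0.04400000, 0.07000000, -0.02400000)
applied force F = (2.2000, 3.5000, -1.2000)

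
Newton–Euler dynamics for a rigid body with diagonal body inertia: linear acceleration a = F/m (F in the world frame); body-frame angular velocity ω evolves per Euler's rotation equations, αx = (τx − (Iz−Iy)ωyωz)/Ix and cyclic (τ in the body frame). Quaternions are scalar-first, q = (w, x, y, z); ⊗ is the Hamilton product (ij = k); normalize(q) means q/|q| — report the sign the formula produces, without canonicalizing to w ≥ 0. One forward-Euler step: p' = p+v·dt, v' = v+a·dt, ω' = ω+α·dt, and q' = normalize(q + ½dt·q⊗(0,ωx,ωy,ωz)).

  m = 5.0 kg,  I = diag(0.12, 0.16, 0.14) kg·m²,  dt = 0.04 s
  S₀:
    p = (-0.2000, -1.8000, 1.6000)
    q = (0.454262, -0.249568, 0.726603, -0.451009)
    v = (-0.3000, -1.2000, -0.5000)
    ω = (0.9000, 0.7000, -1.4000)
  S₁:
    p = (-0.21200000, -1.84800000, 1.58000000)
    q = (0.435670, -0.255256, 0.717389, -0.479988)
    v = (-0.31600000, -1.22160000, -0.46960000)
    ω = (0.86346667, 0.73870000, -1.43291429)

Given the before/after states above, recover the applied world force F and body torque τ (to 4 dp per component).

Δω = ω₁−ω₀ = (-0.03653333, 0.03870000, -0.03291429)
applied torque τ = (-0.0900, 0.1800, -0.0900)
Δv = v₁−v₀ = (-0.01600000, -0.02160000, 0.03040000)
F = m·Δv/dt = (-2.0000, -2.7000, 3.8000)

F = (-2.0000, -2.7000, 3.8000)
τ = (-0.0900, 0.1800, -0.0900)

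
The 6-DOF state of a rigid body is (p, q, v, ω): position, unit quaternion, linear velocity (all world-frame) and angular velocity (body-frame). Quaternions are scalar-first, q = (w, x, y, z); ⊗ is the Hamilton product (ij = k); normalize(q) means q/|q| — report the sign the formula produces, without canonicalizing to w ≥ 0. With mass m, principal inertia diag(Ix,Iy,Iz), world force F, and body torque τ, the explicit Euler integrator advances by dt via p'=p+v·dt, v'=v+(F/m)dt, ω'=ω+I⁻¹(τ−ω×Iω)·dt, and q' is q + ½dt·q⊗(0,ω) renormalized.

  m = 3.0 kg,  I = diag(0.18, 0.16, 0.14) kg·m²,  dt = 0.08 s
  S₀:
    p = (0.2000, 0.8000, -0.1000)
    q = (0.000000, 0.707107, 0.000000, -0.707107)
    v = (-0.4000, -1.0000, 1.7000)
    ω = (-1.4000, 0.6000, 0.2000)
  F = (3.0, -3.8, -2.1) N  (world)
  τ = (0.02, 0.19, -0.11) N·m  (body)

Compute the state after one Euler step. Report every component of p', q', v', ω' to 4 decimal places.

p + v·dt = (0.1680, 0.7200, 0.0360)
v + (F/m)dt = (-0.3200, -1.1013, 1.6440)
α = I⁻¹(τ − ω×Iω) = (0.1244, 1.2575, -0.9057)
ω + α·dt = (-1.3900, 0.7006, 0.1275)
q⊗(0,ω) = (1.1313712, 0.4242642, 0.8485284, 0.4242642)
q' = normalize(q + ½dt·q⊗(0,ω)) = (0.0452, 0.7227, 0.0339, -0.6888)

p' = (0.1680, 0.7200, 0.0360)
q' = (0.0452, 0.7227, 0.0339, -0.6888)
v' = (-0.3200, -1.1013, 1.6440)
ω' = (-1.3900, 0.7006, 0.1275)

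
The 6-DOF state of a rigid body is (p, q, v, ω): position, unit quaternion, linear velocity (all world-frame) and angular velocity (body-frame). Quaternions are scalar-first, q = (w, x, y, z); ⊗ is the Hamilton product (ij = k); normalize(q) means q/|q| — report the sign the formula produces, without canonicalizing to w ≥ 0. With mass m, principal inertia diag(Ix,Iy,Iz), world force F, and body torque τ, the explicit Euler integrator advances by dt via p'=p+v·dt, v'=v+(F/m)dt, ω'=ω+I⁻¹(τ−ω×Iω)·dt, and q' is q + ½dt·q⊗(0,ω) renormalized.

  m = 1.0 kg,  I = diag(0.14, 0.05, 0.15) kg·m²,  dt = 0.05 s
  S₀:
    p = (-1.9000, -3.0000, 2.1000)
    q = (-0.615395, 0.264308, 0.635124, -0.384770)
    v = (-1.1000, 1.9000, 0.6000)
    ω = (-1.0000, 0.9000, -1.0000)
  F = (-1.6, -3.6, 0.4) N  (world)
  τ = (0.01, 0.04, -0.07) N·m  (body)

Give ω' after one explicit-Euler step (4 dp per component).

gyro term ω×Iω = (-0.0900, -0.0100, 0.0810)
angular accel α = (0.7143, 1.0000, -1.0067)
ω + α·dt = (-0.9643, 0.9500, -1.0503)

ω' = (-0.9643, 0.9500, -1.0503)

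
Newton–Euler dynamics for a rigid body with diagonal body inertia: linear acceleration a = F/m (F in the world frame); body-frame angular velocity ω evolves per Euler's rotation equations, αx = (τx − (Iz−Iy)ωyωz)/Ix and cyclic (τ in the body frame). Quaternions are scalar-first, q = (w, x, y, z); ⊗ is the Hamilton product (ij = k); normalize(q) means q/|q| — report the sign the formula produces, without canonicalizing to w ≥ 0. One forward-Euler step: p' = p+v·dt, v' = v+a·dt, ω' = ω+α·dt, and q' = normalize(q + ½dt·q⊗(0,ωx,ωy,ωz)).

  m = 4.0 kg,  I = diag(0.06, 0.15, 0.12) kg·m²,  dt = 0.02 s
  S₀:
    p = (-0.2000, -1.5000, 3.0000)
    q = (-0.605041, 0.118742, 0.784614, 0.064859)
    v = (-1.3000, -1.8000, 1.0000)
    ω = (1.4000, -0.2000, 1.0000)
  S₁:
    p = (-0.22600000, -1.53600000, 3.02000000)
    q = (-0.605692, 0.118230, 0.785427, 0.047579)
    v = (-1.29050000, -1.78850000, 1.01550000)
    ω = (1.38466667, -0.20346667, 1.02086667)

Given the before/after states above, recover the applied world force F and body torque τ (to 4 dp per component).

F = (1.9000, 2.3000, 3.1000)
τ = (-0.0400, -0.1100, 0.1000)

Δv = v₁−v₀ = (0.00950000, 0.01150000, 0.01550000)
applied force F = (1.9000, 2.3000, 3.1000)
rate change Δω = (-0.01533333, -0.00346667, 0.02086667)
precession coupling = (0.0060, -0.0840, -0.0252)
applied torque τ = (-0.0400, -0.1100, 0.1000)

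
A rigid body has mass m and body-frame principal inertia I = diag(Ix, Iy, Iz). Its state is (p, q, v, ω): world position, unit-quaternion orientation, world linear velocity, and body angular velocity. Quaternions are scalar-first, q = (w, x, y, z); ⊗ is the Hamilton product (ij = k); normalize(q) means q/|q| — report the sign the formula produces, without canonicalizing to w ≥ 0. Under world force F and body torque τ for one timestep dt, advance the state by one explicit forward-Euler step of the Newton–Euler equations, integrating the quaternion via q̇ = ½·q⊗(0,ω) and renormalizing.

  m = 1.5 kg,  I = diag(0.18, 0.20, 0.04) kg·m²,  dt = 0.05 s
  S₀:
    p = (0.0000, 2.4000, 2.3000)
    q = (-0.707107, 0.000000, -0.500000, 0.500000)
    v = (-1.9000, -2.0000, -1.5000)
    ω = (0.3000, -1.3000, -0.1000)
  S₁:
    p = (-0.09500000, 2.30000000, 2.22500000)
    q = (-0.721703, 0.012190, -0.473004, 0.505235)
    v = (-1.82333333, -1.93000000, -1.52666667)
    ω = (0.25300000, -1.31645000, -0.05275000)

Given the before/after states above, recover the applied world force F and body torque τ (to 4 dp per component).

Δω = ω₁−ω₀ = (-0.04700000, -0.01645000, 0.04725000)
applied torque τ = (-0.1900, -0.0700, 0.0300)
v₁ − v₀ = (0.07666667, 0.07000000, -0.02666667)
F = m·Δv/dt = (2.3000, 2.1000, -0.8000)

F = (2.3000, 2.1000, -0.8000)
τ = (-0.1900, -0.0700, 0.0300)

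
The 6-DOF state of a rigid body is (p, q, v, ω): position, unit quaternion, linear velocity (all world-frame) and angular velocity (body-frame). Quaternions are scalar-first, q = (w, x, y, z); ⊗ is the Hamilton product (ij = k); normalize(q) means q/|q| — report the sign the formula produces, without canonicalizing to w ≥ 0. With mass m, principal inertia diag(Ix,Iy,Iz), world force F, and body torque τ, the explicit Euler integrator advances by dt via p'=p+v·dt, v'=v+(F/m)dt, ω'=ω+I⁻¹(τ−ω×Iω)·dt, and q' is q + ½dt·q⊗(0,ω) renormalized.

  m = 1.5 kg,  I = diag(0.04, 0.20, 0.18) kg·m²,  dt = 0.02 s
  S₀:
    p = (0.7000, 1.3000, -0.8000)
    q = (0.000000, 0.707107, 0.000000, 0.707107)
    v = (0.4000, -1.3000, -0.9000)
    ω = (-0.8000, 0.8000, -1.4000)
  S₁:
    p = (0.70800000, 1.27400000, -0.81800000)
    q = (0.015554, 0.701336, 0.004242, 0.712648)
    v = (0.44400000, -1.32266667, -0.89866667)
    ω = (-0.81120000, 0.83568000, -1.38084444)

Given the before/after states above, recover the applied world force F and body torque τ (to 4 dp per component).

F = (3.3000, -1.7000, 0.1000)
τ = (0.0000, 0.2000, 0.0700)

v₁ − v₀ = (0.04400000, -0.02266667, 0.00133333)
applied force F = (3.3000, -1.7000, 0.1000)
Δω = ω₁−ω₀ = (-0.01120000, 0.03568000, 0.01915556)
ω₀×(Iω₀) = (0.0224, -0.1568, -0.1024)
I·α + gyro = (0.0000, 0.2000, 0.0700)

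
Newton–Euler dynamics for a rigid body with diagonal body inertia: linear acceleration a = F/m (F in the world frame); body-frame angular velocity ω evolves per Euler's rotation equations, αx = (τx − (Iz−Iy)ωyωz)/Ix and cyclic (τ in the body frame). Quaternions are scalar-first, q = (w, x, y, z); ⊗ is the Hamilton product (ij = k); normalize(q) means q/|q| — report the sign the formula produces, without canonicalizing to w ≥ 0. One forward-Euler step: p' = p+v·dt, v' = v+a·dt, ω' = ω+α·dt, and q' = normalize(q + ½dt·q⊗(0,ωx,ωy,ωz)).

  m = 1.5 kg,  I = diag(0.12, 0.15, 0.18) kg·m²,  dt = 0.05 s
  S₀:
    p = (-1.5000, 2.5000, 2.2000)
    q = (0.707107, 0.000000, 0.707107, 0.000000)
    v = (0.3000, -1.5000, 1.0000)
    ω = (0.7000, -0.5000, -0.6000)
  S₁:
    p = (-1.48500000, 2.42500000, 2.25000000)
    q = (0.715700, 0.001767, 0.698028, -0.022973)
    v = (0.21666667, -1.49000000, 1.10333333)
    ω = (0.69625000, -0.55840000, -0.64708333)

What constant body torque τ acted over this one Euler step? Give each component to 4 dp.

rate change Δω = (-0.00375000, -0.05840000, -0.04708333)
τ = I·(Δω/dt) + ω₀×(Iω₀) = (0.0000, -0.1500, -0.1800)

τ = (0.0000, -0.1500, -0.1800)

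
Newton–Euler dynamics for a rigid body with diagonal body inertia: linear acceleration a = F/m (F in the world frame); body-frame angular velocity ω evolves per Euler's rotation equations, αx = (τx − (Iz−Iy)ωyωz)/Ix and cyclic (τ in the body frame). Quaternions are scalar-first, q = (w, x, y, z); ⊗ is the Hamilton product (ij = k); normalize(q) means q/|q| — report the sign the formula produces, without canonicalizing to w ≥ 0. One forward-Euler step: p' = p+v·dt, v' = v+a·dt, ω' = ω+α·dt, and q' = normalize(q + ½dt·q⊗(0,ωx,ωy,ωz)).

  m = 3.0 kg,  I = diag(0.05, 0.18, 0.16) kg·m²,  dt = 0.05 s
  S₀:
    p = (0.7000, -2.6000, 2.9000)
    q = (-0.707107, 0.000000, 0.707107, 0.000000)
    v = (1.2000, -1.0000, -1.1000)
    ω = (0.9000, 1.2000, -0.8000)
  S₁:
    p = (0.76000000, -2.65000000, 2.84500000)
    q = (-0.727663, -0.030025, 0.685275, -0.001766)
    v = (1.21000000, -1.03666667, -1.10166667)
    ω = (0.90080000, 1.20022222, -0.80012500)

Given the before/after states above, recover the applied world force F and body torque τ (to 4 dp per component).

rate change Δω = (0.00080000, 0.00022222, -0.00012500)
precession coupling = (0.0192, 0.0792, 0.1404)
τ = I·(Δω/dt) + ω₀×(Iω₀) = (0.0200, 0.0800, 0.1400)
Δv = v₁−v₀ = (0.01000000, -0.03666667, -0.00166667)
applied force F = (0.6000, -2.2000, -0.1000)

F = (0.6000, -2.2000, -0.1000)
τ = (0.0200, 0.0800, 0.1400)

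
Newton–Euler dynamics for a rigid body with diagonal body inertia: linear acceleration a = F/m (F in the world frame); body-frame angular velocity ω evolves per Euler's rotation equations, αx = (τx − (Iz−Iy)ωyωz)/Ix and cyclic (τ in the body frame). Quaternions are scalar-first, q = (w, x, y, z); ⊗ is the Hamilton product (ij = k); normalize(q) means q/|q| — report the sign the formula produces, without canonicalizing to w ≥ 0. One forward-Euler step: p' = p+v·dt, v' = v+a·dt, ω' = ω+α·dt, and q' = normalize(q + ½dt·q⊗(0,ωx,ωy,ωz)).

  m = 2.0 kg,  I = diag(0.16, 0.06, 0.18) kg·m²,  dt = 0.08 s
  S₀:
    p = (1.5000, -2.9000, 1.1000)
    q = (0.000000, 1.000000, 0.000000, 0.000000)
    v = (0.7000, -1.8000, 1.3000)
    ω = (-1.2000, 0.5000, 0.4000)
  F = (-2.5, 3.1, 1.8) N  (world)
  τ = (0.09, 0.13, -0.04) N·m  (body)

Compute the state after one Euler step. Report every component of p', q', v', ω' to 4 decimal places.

α = I⁻¹(τ − ω×Iω) = (0.4125, 2.0067, -0.5556)
ω' = ω + α·dt = (-1.1670, 0.6605, 0.3556)
q⊗(0,ω) = (1.2000000, 0.0000000, -0.4000000, 0.5000000)
q + ½dt·q⊗(0,ω), renormalized = (0.0479, 0.9985, -0.0160, 0.0200)
a = F/m = (-1.2500, 1.5500, 0.9000)
p' = p + v·dt = (1.5560, -3.0440, 1.2040)
v + (F/m)dt = (0.6000, -1.6760, 1.3720)

p' = (1.5560, -3.0440, 1.2040)
q' = (0.0479, 0.9985, -0.0160, 0.0200)
v' = (0.6000, -1.6760, 1.3720)
ω' = (-1.1670, 0.6605, 0.3556)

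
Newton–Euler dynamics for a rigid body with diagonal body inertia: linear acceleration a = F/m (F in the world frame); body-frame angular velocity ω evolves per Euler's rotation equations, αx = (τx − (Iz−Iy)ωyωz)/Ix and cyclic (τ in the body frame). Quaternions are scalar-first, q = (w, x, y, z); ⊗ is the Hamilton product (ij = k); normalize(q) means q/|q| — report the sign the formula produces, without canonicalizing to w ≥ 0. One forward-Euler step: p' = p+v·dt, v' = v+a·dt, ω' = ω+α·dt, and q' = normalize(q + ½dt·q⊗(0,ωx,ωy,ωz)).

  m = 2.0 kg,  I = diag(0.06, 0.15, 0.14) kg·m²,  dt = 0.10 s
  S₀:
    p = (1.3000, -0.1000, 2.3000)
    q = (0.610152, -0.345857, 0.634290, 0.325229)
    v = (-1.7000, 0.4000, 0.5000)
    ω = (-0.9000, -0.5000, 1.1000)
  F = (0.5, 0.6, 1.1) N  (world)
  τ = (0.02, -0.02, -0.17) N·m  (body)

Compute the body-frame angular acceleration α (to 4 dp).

precession coupling ω×(Iω) = (0.0055, 0.0792, 0.0405)
α = I⁻¹(τ − ω×Iω) = (0.2417, -0.6613, -1.5036)

α = (0.2417, -0.6613, -1.5036)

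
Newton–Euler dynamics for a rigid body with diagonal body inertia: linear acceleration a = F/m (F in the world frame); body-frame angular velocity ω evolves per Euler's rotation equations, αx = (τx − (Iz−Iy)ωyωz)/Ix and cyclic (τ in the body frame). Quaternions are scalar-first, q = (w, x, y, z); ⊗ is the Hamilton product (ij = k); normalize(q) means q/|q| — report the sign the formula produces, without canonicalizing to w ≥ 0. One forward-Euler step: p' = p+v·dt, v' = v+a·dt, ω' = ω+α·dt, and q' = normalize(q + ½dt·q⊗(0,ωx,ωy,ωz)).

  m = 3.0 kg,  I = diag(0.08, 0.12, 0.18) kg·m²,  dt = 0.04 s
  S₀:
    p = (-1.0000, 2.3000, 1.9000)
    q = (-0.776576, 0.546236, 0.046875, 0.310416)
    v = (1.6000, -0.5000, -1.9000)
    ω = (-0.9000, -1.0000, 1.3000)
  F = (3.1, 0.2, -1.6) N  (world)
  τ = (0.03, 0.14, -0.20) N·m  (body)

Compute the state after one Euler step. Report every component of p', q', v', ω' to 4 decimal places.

p + v·dt = (-0.9360, 2.2800, 1.8240)
v' = v + a·dt = (1.6413, -0.4973, -1.9213)
precession coupling ω×(Iω) = (-0.0780, 0.1170, 0.0360)
α = I⁻¹(τ − ω×Iω) = (1.3500, 0.1917, -1.3111)
ω' = ω + α·dt = (-0.8460, -0.9923, 1.2476)
Hamilton product q⊗(0,ω) = (0.1349466, 1.0702719, -0.2129052, -1.5135973)
q' = normalize(q + ½dt·q⊗(0,ω)) = (-0.7733, 0.5672, 0.0426, 0.2799)

p' = (-0.9360, 2.2800, 1.8240)
q' = (-0.7733, 0.5672, 0.0426, 0.2799)
v' = (1.6413, -0.4973, -1.9213)
ω' = (-0.8460, -0.9923, 1.2476)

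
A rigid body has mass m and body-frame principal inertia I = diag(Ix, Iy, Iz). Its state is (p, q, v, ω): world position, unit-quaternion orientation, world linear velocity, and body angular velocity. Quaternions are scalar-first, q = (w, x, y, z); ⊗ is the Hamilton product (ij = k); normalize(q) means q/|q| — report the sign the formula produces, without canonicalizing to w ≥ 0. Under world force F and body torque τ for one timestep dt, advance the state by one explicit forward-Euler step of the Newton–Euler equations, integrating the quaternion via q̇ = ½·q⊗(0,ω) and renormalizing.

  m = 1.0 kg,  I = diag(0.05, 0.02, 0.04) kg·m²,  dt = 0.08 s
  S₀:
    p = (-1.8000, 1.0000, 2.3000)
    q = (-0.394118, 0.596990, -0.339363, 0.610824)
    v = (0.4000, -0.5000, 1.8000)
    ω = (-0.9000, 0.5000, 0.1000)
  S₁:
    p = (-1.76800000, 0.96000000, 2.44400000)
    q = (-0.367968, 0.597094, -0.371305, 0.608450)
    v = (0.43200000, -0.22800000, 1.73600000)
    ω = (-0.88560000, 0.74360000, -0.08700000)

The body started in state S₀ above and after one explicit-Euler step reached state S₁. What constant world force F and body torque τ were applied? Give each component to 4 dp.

F = (0.4000, 3.4000, -0.8000)
τ = (0.0100, 0.0600, -0.0800)

v₁ − v₀ = (0.03200000, 0.27200000, -0.06400000)
m·(v₁−v₀)/dt = (0.4000, 3.4000, -0.8000)
rate change Δω = (0.01440000, 0.24360000, -0.18700000)
τ = I·(Δω/dt) + ω₀×(Iω₀) = (0.0100, 0.0600, -0.0800)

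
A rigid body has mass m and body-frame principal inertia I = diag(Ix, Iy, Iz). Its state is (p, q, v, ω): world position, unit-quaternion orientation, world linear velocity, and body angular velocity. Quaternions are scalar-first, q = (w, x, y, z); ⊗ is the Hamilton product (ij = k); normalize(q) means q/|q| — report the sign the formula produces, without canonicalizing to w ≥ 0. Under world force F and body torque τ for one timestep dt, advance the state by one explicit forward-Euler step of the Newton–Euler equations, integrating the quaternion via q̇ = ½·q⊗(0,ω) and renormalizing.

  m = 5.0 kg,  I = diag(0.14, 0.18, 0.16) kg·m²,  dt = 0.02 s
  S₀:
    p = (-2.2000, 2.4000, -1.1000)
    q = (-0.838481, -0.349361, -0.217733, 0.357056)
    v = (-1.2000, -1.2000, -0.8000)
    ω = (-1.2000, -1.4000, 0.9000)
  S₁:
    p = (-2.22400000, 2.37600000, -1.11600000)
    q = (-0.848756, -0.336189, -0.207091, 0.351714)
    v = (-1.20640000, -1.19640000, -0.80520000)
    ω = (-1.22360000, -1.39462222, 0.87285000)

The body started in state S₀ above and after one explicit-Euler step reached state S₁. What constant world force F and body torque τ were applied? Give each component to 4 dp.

F = (-1.6000, 0.9000, -1.3000)
τ = (-0.1400, 0.0700, -0.1500)

Δv = v₁−v₀ = (-0.00640000, 0.00360000, -0.00520000)
applied force F = (-1.6000, 0.9000, -1.3000)
rate change Δω = (-0.02360000, 0.00537778, -0.02715000)
τ = I·(Δω/dt) + ω₀×(Iω₀) = (-0.1400, 0.0700, -0.1500)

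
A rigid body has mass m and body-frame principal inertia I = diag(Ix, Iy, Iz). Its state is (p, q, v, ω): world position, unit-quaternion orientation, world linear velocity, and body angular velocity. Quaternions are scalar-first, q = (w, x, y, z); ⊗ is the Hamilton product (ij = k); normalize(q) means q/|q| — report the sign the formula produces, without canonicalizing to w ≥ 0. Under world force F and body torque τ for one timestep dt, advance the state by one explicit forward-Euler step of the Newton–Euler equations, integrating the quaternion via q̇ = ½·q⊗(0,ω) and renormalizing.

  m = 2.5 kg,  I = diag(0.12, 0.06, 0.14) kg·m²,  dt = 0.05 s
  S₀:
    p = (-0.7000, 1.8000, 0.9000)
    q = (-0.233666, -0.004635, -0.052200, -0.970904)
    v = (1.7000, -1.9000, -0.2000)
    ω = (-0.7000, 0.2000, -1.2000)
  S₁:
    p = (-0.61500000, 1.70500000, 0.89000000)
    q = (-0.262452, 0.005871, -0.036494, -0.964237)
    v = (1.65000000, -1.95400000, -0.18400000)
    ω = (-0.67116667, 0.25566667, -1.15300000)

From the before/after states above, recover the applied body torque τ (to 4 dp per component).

τ = (0.0500, 0.0500, 0.1400)

ω₁ − ω₀ = (0.02883333, 0.05566667, 0.04700000)
τ = I·(Δω/dt) + ω₀×(Iω₀) = (0.0500, 0.0500, 0.1400)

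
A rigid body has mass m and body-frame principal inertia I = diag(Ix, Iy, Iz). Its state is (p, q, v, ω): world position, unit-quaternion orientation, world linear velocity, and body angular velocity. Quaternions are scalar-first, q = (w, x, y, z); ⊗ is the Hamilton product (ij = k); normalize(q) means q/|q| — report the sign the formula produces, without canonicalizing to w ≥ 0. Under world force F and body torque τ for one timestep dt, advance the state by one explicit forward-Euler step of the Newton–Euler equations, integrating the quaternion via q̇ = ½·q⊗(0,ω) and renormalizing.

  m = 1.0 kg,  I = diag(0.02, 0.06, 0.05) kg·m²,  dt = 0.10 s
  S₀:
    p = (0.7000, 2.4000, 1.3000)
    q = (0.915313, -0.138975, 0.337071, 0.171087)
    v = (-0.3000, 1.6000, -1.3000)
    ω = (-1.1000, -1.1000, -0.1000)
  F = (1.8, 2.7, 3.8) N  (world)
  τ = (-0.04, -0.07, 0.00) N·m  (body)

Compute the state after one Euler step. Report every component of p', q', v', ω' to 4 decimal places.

p' = (0.6700, 2.5600, 1.1700)
q' = (0.9243, -0.1810, 0.2758, 0.1921)
v' = (-0.1200, 1.8700, -0.9200)
ω' = (-1.2945, -1.2112, -0.1968)

linear accel F/m = (1.8000, 2.7000, 3.8000)
p' = p + v·dt = (0.6700, 2.5600, 1.1700)
v' = v + a·dt = (-0.1200, 1.8700, -0.9200)
α = I⁻¹(τ − ω×Iω) = (-1.9450, -1.1117, -0.9680)
new body rate ω' = (-1.2945, -1.2112, -0.1968)
2q̇ = q⊗(0,ω) = (0.2350143, -0.8523557, -1.2089375, 0.4321193)
q + ½dt·q⊗(0,ω), renormalized = (0.9243, -0.1810, 0.2758, 0.1921)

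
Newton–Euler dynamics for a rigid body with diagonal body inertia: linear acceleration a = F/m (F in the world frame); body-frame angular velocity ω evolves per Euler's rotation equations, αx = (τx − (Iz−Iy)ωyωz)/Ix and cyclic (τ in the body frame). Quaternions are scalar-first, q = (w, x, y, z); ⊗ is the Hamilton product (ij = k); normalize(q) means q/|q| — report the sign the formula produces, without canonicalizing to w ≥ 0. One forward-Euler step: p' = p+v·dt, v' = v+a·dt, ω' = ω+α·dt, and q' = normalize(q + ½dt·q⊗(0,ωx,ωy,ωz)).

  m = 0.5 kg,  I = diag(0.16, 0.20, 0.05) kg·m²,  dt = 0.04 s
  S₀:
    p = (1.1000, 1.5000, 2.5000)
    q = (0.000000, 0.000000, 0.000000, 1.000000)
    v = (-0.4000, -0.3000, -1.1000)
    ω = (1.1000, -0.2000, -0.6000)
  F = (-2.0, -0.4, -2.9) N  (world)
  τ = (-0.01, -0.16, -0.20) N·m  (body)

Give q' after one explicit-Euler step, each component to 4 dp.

q' = (0.0120, 0.0040, 0.0220, 0.9997)

q⊗(0,ω) = (0.6000000, 0.2000000, 1.1000000, 0.0000000)
updated quaternion q' = (0.0120, 0.0040, 0.0220, 0.9997)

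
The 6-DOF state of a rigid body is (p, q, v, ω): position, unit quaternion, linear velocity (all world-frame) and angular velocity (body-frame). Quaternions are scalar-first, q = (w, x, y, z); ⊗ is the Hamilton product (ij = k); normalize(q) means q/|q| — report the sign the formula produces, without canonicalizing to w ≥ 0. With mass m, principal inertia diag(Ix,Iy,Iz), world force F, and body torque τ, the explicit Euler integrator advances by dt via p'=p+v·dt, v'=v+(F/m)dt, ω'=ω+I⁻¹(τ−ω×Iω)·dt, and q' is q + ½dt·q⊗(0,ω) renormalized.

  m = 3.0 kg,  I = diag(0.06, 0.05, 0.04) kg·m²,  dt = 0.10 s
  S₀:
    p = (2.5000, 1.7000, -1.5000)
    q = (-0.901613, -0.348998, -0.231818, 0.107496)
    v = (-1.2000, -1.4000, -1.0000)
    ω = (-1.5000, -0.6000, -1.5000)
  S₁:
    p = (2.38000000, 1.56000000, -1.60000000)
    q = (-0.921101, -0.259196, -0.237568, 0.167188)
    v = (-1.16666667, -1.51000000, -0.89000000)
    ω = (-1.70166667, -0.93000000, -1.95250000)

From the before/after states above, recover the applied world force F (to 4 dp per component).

Δv = v₁−v₀ = (0.03333333, -0.11000000, 0.11000000)
F = m·Δv/dt = (1.0000, -3.3000, 3.3000)

F = (1.0000, -3.3000, 3.3000)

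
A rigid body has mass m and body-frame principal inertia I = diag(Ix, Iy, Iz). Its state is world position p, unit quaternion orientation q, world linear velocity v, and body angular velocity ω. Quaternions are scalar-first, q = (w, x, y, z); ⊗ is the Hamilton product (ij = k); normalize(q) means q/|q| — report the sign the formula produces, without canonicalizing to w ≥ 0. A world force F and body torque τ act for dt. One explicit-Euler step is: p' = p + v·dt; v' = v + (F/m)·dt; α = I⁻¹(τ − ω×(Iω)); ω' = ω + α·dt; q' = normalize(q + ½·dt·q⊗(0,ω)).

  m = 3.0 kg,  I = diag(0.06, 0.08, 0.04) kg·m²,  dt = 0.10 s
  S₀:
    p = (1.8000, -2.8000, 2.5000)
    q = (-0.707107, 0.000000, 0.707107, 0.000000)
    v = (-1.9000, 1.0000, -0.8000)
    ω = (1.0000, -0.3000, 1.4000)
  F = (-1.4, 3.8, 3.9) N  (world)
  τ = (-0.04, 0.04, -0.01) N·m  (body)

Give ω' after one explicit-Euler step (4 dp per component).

ω' = (0.9053, -0.2850, 1.3900)

ω×(Iω) gyroscopic = (0.0168, 0.0280, -0.0060)
angular accel α = (-0.9467, 0.1500, -0.1000)
ω + α·dt = (0.9053, -0.2850, 1.3900)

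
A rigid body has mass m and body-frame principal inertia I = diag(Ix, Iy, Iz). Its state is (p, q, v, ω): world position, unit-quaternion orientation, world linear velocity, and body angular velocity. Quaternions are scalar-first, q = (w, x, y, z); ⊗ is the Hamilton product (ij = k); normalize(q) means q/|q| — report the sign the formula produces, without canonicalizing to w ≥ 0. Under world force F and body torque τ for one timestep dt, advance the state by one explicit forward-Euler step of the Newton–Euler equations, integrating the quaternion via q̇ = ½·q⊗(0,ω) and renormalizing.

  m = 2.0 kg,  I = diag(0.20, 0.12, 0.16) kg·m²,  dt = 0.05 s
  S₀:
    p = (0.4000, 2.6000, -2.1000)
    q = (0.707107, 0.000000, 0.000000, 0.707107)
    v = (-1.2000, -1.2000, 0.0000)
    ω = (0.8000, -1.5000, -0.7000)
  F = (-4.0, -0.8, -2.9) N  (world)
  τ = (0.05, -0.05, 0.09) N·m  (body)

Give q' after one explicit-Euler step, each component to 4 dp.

q⊗(0,ω) = (0.4949749, 1.6263461, -0.4949749, -0.4949749)
updated quaternion q' = (0.7187, 0.0406, -0.0124, 0.6940)

q' = (0.7187, 0.0406, -0.0124, 0.6940)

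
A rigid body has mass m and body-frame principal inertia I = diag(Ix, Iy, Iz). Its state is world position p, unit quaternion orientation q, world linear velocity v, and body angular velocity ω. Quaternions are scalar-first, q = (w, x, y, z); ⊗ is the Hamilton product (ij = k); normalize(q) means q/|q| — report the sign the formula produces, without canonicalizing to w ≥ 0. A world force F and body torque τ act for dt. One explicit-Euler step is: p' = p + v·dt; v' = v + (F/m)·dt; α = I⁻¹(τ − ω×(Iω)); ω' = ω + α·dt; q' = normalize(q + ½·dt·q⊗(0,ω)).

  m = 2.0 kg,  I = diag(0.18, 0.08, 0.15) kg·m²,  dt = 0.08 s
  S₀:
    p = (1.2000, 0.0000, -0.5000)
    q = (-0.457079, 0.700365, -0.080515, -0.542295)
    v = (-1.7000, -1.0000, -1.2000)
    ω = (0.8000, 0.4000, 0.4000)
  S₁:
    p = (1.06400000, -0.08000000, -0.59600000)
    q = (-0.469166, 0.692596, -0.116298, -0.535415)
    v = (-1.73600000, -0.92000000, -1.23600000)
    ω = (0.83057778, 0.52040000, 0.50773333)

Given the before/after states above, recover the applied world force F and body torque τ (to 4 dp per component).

F = (-0.9000, 2.0000, -0.9000)
τ = (0.0800, 0.1300, 0.1700)

Δω = ω₁−ω₀ = (0.03057778, 0.12040000, 0.10773333)
τ = I·(Δω/dt) + ω₀×(Iω₀) = (0.0800, 0.1300, 0.1700)
velocity change Δv = (-0.03600000, 0.08000000, -0.03600000)
F = m·Δv/dt = (-0.9000, 2.0000, -0.9000)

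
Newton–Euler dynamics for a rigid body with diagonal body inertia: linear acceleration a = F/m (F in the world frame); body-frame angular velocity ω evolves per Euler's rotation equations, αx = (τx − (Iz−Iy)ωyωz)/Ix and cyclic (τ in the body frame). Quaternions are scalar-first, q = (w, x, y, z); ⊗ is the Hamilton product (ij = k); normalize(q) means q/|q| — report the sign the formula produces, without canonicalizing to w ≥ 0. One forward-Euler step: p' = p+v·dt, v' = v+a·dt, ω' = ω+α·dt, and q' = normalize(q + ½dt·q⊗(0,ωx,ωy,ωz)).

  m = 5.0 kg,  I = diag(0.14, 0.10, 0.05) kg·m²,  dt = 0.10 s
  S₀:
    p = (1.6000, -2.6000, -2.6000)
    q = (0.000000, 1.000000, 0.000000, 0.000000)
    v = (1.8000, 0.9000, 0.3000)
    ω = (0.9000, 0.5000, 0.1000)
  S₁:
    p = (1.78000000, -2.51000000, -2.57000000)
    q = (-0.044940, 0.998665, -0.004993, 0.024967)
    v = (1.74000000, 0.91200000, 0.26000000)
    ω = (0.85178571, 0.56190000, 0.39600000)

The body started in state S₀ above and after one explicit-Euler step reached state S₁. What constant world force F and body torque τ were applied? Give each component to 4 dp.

F = (-3.0000, 0.6000, -2.0000)
τ = (-0.0700, 0.0700, 0.1300)

ω₁ − ω₀ = (-0.04821429, 0.06190000, 0.29600000)
precession coupling = (-0.0025, 0.0081, -0.0180)
τ = I·(Δω/dt) + ω₀×(Iω₀) = (-0.0700, 0.0700, 0.1300)
Δv = v₁−v₀ = (-0.06000000, 0.01200000, -0.04000000)
F = m·Δv/dt = (-3.0000, 0.6000, -2.0000)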